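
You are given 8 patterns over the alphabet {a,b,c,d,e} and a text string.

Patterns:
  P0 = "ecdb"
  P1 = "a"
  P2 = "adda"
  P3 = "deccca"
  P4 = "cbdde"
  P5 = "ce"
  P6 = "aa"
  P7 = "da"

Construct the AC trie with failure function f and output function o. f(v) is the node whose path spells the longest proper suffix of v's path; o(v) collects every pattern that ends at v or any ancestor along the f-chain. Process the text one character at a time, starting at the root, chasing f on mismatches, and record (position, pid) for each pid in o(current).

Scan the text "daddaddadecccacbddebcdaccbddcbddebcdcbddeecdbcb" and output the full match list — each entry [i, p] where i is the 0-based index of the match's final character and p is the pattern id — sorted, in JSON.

Build automaton:
Trie nodes:
  n0 'ε': a→5 c→15 d→9 e→1
  n1 'e': c→2
  n2 'ec': d→3
  n3 'ecd': b→4
  n4 'ecdb': ·  [P0 ends]
  n5 'a': a→21 d→6  [P1 ends]
  n6 'ad': d→7
  n7 'add': a→8
  n8 'adda': ·  [P2 ends]
  n9 'd': a→22 e→10
  n10 'de': c→11
  n11 'dec': c→12
  n12 'decc': c→13
  n13 'deccc': a→14
  n14 'deccca': ·  [P3 ends]
  n15 'c': b→16 e→20
  n16 'cb': d→17
  n17 'cbd': d→18
  n18 'cbdd': e→19
  n19 'cbdde': ·  [P4 ends]
  n20 'ce': ·  [P5 ends]
  n21 'aa': ·  [P6 ends]
  n22 'da': ·  [P7 ends]

BFS fail/out derivation:
  fail(1) 'e': from fail(0)=0 chase 'e': 0 ⇒ 0;  out=∅∪out(0)=∅
  fail(5) 'a': from fail(0)=0 chase 'a': 0 ⇒ 0;  out={1}∪out(0)={1}
  fail(9) 'd': from fail(0)=0 chase 'd': 0 ⇒ 0;  out=∅∪out(0)=∅
  fail(15) 'c': from fail(0)=0 chase 'c': 0 ⇒ 0;  out=∅∪out(0)=∅
  fail(2) 'ec': from fail(1)=0 chase 'c': 0 ⇒ 15;  out=∅∪out(15)=∅
  fail(6) 'ad': from fail(5)=0 chase 'd': 0 ⇒ 9;  out=∅∪out(9)=∅
  fail(10) 'de': from fail(9)=0 chase 'e': 0 ⇒ 1;  out=∅∪out(1)=∅
  fail(16) 'cb': from fail(15)=0 chase 'b': 0 ⇒ 0;  out=∅∪out(0)=∅
  fail(20) 'ce': from fail(15)=0 chase 'e': 0 ⇒ 1;  out={5}∪out(1)={5}
  fail(21) 'aa': from fail(5)=0 chase 'a': 0 ⇒ 5;  out={6}∪out(5)={1,6}
  fail(22) 'da': from fail(9)=0 chase 'a': 0 ⇒ 5;  out={7}∪out(5)={1,7}
  fail(3) 'ecd': from fail(2)=15 chase 'd': 15→0 ⇒ 9;  out=∅∪out(9)=∅
  fail(7) 'add': from fail(6)=9 chase 'd': 9→0 ⇒ 9;  out=∅∪out(9)=∅
  fail(11) 'dec': from fail(10)=1 chase 'c': 1 ⇒ 2;  out=∅∪out(2)=∅
  fail(17) 'cbd': from fail(16)=0 chase 'd': 0 ⇒ 9;  out=∅∪out(9)=∅
  fail(4) 'ecdb': from fail(3)=9 chase 'b': 9→0 ⇒ 0;  out={0}∪out(0)={0}
  fail(8) 'adda': from fail(7)=9 chase 'a': 9 ⇒ 22;  out={2}∪out(22)={1,2,7}
  fail(12) 'decc': from fail(11)=2 chase 'c': 2→15→0 ⇒ 15;  out=∅∪out(15)=∅
  fail(18) 'cbdd': from fail(17)=9 chase 'd': 9→0 ⇒ 9;  out=∅∪out(9)=∅
  fail(13) 'deccc': from fail(12)=15 chase 'c': 15→0 ⇒ 15;  out=∅∪out(15)=∅
  fail(19) 'cbdde': from fail(18)=9 chase 'e': 9 ⇒ 10;  out={4}∪out(10)={4}
  fail(14) 'deccca': from fail(13)=15 chase 'a': 15→0 ⇒ 5;  out={3}∪out(5)={1,3}

Text stream:
pos 0 'd': at 9
pos 1 'a': at 22  emit P1@[1:1],P7@[0:1]
pos 2 'd': at 6 (via fail)
pos 3 'd': at 7
pos 4 'a': at 8  emit P1@[4:4],P2@[1:4],P7@[3:4]
pos 5 'd': at 6 (via fail)
pos 6 'd': at 7
pos 7 'a': at 8  emit P1@[7:7],P2@[4:7],P7@[6:7]
pos 8 'd': at 6 (via fail)
pos 9 'e': at 10 (via fail)
pos 10 'c': at 11
pos 11 'c': at 12
pos 12 'c': at 13
pos 13 'a': at 14  emit P1@[13:13],P3@[8:13]
pos 14 'c': at 15 (via fail)
pos 15 'b': at 16
pos 16 'd': at 17
pos 17 'd': at 18
pos 18 'e': at 19  emit P4@[14:18]
pos 19 'b': at 0 (via fail)
pos 20 'c': at 15
pos 21 'd': at 9 (via fail)
pos 22 'a': at 22  emit P1@[22:22],P7@[21:22]
pos 23 'c': at 15 (via fail)
pos 24 'c': at 15 (via fail)
pos 25 'b': at 16
pos 26 'd': at 17
pos 27 'd': at 18
pos 28 'c': at 15 (via fail)
pos 29 'b': at 16
pos 30 'd': at 17
pos 31 'd': at 18
pos 32 'e': at 19  emit P4@[28:32]
pos 33 'b': at 0 (via fail)
pos 34 'c': at 15
pos 35 'd': at 9 (via fail)
pos 36 'c': at 15 (via fail)
pos 37 'b': at 16
pos 38 'd': at 17
pos 39 'd': at 18
pos 40 'e': at 19  emit P4@[36:40]
pos 41 'e': at 1 (via fail)
pos 42 'c': at 2
pos 43 'd': at 3
pos 44 'b': at 4  emit P0@[41:44]
pos 45 'c': at 15 (via fail)
pos 46 'b': at 16

Result: [[1,1],[1,7],[4,1],[4,2],[4,7],[7,1],[7,2],[7,7],[13,1],[13,3],[18,4],[22,1],[22,7],[32,4],[40,4],[44,0]]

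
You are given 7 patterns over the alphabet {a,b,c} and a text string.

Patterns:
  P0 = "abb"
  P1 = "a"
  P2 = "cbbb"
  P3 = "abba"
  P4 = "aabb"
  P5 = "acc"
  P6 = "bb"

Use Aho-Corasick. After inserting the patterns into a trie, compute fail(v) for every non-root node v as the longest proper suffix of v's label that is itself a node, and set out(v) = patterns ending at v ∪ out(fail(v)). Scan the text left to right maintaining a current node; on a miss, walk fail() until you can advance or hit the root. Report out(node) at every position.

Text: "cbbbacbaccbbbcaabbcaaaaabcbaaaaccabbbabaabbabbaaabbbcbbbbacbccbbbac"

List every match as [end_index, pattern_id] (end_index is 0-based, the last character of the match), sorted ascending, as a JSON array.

Build automaton:
Trie nodes:
  0='ε' goto a→1 b→14 c→4
  1='a' goto a→9 b→2 c→12  [P1 ends]
  2='ab' goto b→3
  3='abb' goto a→8  [P0 ends]
  4='c' goto b→5
  5='cb' goto b→6
  6='cbb' goto b→7
  7='cbbb' goto ·  [P2 ends]
  8='abba' goto ·  [P3 ends]
  9='aa' goto b→10
  10='aab' goto b→11
  11='aabb' goto ·  [P4 ends]
  12='ac' goto c→13
  13='acc' goto ·  [P5 ends]
  14='b' goto b→15
  15='bb' goto ·  [P6 ends]

BFS fail/out derivation:
  fail(1) 'a': from fail(0)=0 chase 'a': 0 ⇒ 0;  out={1}∪out(0)={1}
  fail(4) 'c': from fail(0)=0 chase 'c': 0 ⇒ 0;  out=∅∪out(0)=∅
  fail(14) 'b': from fail(0)=0 chase 'b': 0 ⇒ 0;  out=∅∪out(0)=∅
  fail(2) 'ab': from fail(1)=0 chase 'b': 0 ⇒ 14;  out=∅∪out(14)=∅
  fail(5) 'cb': from fail(4)=0 chase 'b': 0 ⇒ 14;  out=∅∪out(14)=∅
  fail(9) 'aa': from fail(1)=0 chase 'a': 0 ⇒ 1;  out=∅∪out(1)={1}
  fail(12) 'ac': from fail(1)=0 chase 'c': 0 ⇒ 4;  out=∅∪out(4)=∅
  fail(15) 'bb': from fail(14)=0 chase 'b': 0 ⇒ 14;  out={6}∪out(14)={6}
  fail(3) 'abb': from fail(2)=14 chase 'b': 14 ⇒ 15;  out={0}∪out(15)={0,6}
  fail(6) 'cbb': from fail(5)=14 chase 'b': 14 ⇒ 15;  out=∅∪out(15)={6}
  fail(10) 'aab': from fail(9)=1 chase 'b': 1 ⇒ 2;  out=∅∪out(2)=∅
  fail(13) 'acc': from fail(12)=4 chase 'c': 4→0 ⇒ 4;  out={5}∪out(4)={5}
  fail(7) 'cbbb': from fail(6)=15 chase 'b': 15→14 ⇒ 15;  out={2}∪out(15)={2,6}
  fail(8) 'abba': from fail(3)=15 chase 'a': 15→14→0 ⇒ 1;  out={3}∪out(1)={1,3}
  fail(11) 'aabb': from fail(10)=2 chase 'b': 2 ⇒ 3;  out={4}∪out(3)={0,4,6}

Text stream:
pos 0 'c': at 4
pos 1 'b': at 5
pos 2 'b': at 6  → match P6@[1:2]
pos 3 'b': at 7  → match P2@[0:3],P6@[2:3]
pos 4 'a': at 1 (via fail)  → match P1@[4:4]
pos 5 'c': at 12
pos 6 'b': at 5 (via fail)
pos 7 'a': at 1 (via fail)  → match P1@[7:7]
pos 8 'c': at 12
pos 9 'c': at 13  → match P5@[7:9]
pos 10 'b': at 5 (via fail)
pos 11 'b': at 6  → match P6@[10:11]
pos 12 'b': at 7  → match P2@[9:12],P6@[11:12]
pos 13 'c': at 4 (via fail)
pos 14 'a': at 1 (via fail)  → match P1@[14:14]
pos 15 'a': at 9  → match P1@[15:15]
pos 16 'b': at 10
pos 17 'b': at 11  → match P0@[15:17],P4@[14:17],P6@[16:17]
pos 18 'c': at 4 (via fail)
pos 19 'a': at 1 (via fail)  → match P1@[19:19]
pos 20 'a': at 9  → match P1@[20:20]
pos 21 'a': at 9 (via fail)  → match P1@[21:21]
pos 22 'a': at 9 (via fail)  → match P1@[22:22]
pos 23 'a': at 9 (via fail)  → match P1@[23:23]
pos 24 'b': at 10
pos 25 'c': at 4 (via fail)
pos 26 'b': at 5
pos 27 'a': at 1 (via fail)  → match P1@[27:27]
pos 28 'a': at 9  → match P1@[28:28]
pos 29 'a': at 9 (via fail)  → match P1@[29:29]
pos 30 'a': at 9 (via fail)  → match P1@[30:30]
pos 31 'c': at 12 (via fail)
pos 32 'c': at 13  → match P5@[30:32]
pos 33 'a': at 1 (via fail)  → match P1@[33:33]
pos 34 'b': at 2
pos 35 'b': at 3  → match P0@[33:35],P6@[34:35]
pos 36 'b': at 15 (via fail)  → match P6@[35:36]
pos 37 'a': at 1 (via fail)  → match P1@[37:37]
pos 38 'b': at 2
pos 39 'a': at 1 (via fail)  → match P1@[39:39]
pos 40 'a': at 9  → match P1@[40:40]
pos 41 'b': at 10
pos 42 'b': at 11  → match P0@[40:42],P4@[39:42],P6@[41:42]
pos 43 'a': at 8 (via fail)  → match P1@[43:43],P3@[40:43]
pos 44 'b': at 2 (via fail)
pos 45 'b': at 3  → match P0@[43:45],P6@[44:45]
pos 46 'a': at 8  → match P1@[46:46],P3@[43:46]
pos 47 'a': at 9 (via fail)  → match P1@[47:47]
pos 48 'a': at 9 (via fail)  → match P1@[48:48]
pos 49 'b': at 10
pos 50 'b': at 11  → match P0@[48:50],P4@[47:50],P6@[49:50]
pos 51 'b': at 15 (via fail)  → match P6@[50:51]
pos 52 'c': at 4 (via fail)
pos 53 'b': at 5
pos 54 'b': at 6  → match P6@[53:54]
pos 55 'b': at 7  → match P2@[52:55],P6@[54:55]
pos 56 'b': at 15 (via fail)  → match P6@[55:56]
pos 57 'a': at 1 (via fail)  → match P1@[57:57]
pos 58 'c': at 12
pos 59 'b': at 5 (via fail)
pos 60 'c': at 4 (via fail)
pos 61 'c': at 4 (via fail)
pos 62 'b': at 5
pos 63 'b': at 6  → match P6@[62:63]
pos 64 'b': at 7  → match P2@[61:64],P6@[63:64]
pos 65 'a': at 1 (via fail)  → match P1@[65:65]
pos 66 'c': at 12

Result: [[2,6],[3,2],[3,6],[4,1],[7,1],[9,5],[11,6],[12,2],[12,6],[14,1],[15,1],[17,0],[17,4],[17,6],[19,1],[20,1],[21,1],[22,1],[23,1],[27,1],[28,1],[29,1],[30,1],[32,5],[33,1],[35,0],[35,6],[36,6],[37,1],[39,1],[40,1],[42,0],[42,4],[42,6],[43,1],[43,3],[45,0],[45,6],[46,1],[46,3],[47,1],[48,1],[50,0],[50,4],[50,6],[51,6],[54,6],[55,2],[55,6],[56,6],[57,1],[63,6],[64,2],[64,6],[65,1]]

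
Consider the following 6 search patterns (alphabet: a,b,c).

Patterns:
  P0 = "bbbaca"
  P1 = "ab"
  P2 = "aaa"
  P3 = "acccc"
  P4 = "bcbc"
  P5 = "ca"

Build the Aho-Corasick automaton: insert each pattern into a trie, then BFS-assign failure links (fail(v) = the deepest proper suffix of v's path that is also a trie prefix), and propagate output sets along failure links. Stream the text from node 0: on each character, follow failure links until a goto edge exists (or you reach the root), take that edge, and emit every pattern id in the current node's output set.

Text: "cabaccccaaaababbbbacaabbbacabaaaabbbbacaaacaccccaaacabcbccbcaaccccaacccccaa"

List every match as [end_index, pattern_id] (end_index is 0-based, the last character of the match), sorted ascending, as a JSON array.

Construct AC machine:
Trie nodes:
  n0 'ε': a→7 b→1 c→18
  n1 'b': b→2 c→15
  n2 'bb': b→3
  n3 'bbb': a→4
  n4 'bbba': c→5
  n5 'bbbac': a→6
  n6 'bbbaca': ·  [P0 ends]
  n7 'a': a→9 b→8 c→11
  n8 'ab': ·  [P1 ends]
  n9 'aa': a→10
  n10 'aaa': ·  [P2 ends]
  n11 'ac': c→12
  n12 'acc': c→13
  n13 'accc': c→14
  n14 'acccc': ·  [P3 ends]
  n15 'bc': b→16
  n16 'bcb': c→17
  n17 'bcbc': ·  [P4 ends]
  n18 'c': a→19
  n19 'ca': ·  [P5 ends]

BFS fail/out derivation:
  fail(1) 'b': from fail(0)=0 chase 'b': 0 ⇒ 0;  out=∅∪out(0)=∅
  fail(7) 'a': from fail(0)=0 chase 'a': 0 ⇒ 0;  out=∅∪out(0)=∅
  fail(18) 'c': from fail(0)=0 chase 'c': 0 ⇒ 0;  out=∅∪out(0)=∅
  fail(2) 'bb': from fail(1)=0 chase 'b': 0 ⇒ 1;  out=∅∪out(1)=∅
  fail(8) 'ab': from fail(7)=0 chase 'b': 0 ⇒ 1;  out={1}∪out(1)={1}
  fail(9) 'aa': from fail(7)=0 chase 'a': 0 ⇒ 7;  out=∅∪out(7)=∅
  fail(11) 'ac': from fail(7)=0 chase 'c': 0 ⇒ 18;  out=∅∪out(18)=∅
  fail(15) 'bc': from fail(1)=0 chase 'c': 0 ⇒ 18;  out=∅∪out(18)=∅
  fail(19) 'ca': from fail(18)=0 chase 'a': 0 ⇒ 7;  out={5}∪out(7)={5}
  fail(3) 'bbb': from fail(2)=1 chase 'b': 1 ⇒ 2;  out=∅∪out(2)=∅
  fail(10) 'aaa': from fail(9)=7 chase 'a': 7 ⇒ 9;  out={2}∪out(9)={2}
  fail(12) 'acc': from fail(11)=18 chase 'c': 18→0 ⇒ 18;  out=∅∪out(18)=∅
  fail(16) 'bcb': from fail(15)=18 chase 'b': 18→0 ⇒ 1;  out=∅∪out(1)=∅
  fail(4) 'bbba': from fail(3)=2 chase 'a': 2→1→0 ⇒ 7;  out=∅∪out(7)=∅
  fail(13) 'accc': from fail(12)=18 chase 'c': 18→0 ⇒ 18;  out=∅∪out(18)=∅
  fail(17) 'bcbc': from fail(16)=1 chase 'c': 1 ⇒ 15;  out={4}∪out(15)={4}
  fail(5) 'bbbac': from fail(4)=7 chase 'c': 7 ⇒ 11;  out=∅∪out(11)=∅
  fail(14) 'acccc': from fail(13)=18 chase 'c': 18→0 ⇒ 18;  out={3}∪out(18)={3}
  fail(6) 'bbbaca': from fail(5)=11 chase 'a': 11→18 ⇒ 19;  out={0}∪out(19)={0,5}

Scan:
pos 0 'c': at 18
pos 1 'a': at 19  ** P5@[0:1]
pos 2 'b': at 8 ·f  ** P1@[1:2]
pos 3 'a': at 7 ·f
pos 4 'c': at 11
pos 5 'c': at 12
pos 6 'c': at 13
pos 7 'c': at 14  ** P3@[3:7]
pos 8 'a': at 19 ·f  ** P5@[7:8]
pos 9 'a': at 9 ·f
pos 10 'a': at 10  ** P2@[8:10]
pos 11 'a': at 10 ·f  ** P2@[9:11]
pos 12 'b': at 8 ·f  ** P1@[11:12]
pos 13 'a': at 7 ·f
pos 14 'b': at 8  ** P1@[13:14]
pos 15 'b': at 2 ·f
pos 16 'b': at 3
pos 17 'b': at 3 ·f
pos 18 'a': at 4
pos 19 'c': at 5
pos 20 'a': at 6  ** P0@[15:20],P5@[19:20]
pos 21 'a': at 9 ·f
pos 22 'b': at 8 ·f  ** P1@[21:22]
pos 23 'b': at 2 ·f
pos 24 'b': at 3
pos 25 'a': at 4
pos 26 'c': at 5
pos 27 'a': at 6  ** P0@[22:27],P5@[26:27]
pos 28 'b': at 8 ·f  ** P1@[27:28]
pos 29 'a': at 7 ·f
pos 30 'a': at 9
pos 31 'a': at 10  ** P2@[29:31]
pos 32 'a': at 10 ·f  ** P2@[30:32]
pos 33 'b': at 8 ·f  ** P1@[32:33]
pos 34 'b': at 2 ·f
pos 35 'b': at 3
pos 36 'b': at 3 ·f
pos 37 'a': at 4
pos 38 'c': at 5
pos 39 'a': at 6  ** P0@[34:39],P5@[38:39]
pos 40 'a': at 9 ·f
pos 41 'a': at 10  ** P2@[39:41]
pos 42 'c': at 11 ·f
pos 43 'a': at 19 ·f  ** P5@[42:43]
pos 44 'c': at 11 ·f
pos 45 'c': at 12
pos 46 'c': at 13
pos 47 'c': at 14  ** P3@[43:47]
pos 48 'a': at 19 ·f  ** P5@[47:48]
pos 49 'a': at 9 ·f
pos 50 'a': at 10  ** P2@[48:50]
pos 51 'c': at 11 ·f
pos 52 'a': at 19 ·f  ** P5@[51:52]
pos 53 'b': at 8 ·f  ** P1@[52:53]
pos 54 'c': at 15 ·f
pos 55 'b': at 16
pos 56 'c': at 17  ** P4@[53:56]
pos 57 'c': at 18 ·f
pos 58 'b': at 1 ·f
pos 59 'c': at 15
pos 60 'a': at 19 ·f  ** P5@[59:60]
pos 61 'a': at 9 ·f
pos 62 'c': at 11 ·f
pos 63 'c': at 12
pos 64 'c': at 13
pos 65 'c': at 14  ** P3@[61:65]
pos 66 'a': at 19 ·f  ** P5@[65:66]
pos 67 'a': at 9 ·f
pos 68 'c': at 11 ·f
pos 69 'c': at 12
pos 70 'c': at 13
pos 71 'c': at 14  ** P3@[67:71]
pos 72 'c': at 18 ·f
pos 73 'a': at 19  ** P5@[72:73]
pos 74 'a': at 9 ·f

Matches: [[1,5],[2,1],[7,3],[8,5],[10,2],[11,2],[12,1],[14,1],[20,0],[20,5],[22,1],[27,0],[27,5],[28,1],[31,2],[32,2],[33,1],[39,0],[39,5],[41,2],[43,5],[47,3],[48,5],[50,2],[52,5],[53,1],[56,4],[60,5],[65,3],[66,5],[71,3],[73,5]]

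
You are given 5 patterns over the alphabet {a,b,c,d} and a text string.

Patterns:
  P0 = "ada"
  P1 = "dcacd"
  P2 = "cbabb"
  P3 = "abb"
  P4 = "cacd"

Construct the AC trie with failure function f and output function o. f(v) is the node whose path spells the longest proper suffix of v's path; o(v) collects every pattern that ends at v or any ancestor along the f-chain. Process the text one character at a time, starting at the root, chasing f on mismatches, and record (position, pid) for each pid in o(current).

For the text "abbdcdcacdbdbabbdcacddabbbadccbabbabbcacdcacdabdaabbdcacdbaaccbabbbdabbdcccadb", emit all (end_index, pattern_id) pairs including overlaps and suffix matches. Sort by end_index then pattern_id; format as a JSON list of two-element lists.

Build:
Trie nodes:
  0='ε' goto a→1 c→9 d→4
  1='a' goto b→14 d→2
  2='ad' goto a→3
  3='ada' goto ·  [P0 ends]
  4='d' goto c→5
  5='dc' goto a→6
  6='dca' goto c→7
  7='dcac' goto d→8
  8='dcacd' goto ·  [P1 ends]
  9='c' goto a→16 b→10
  10='cb' goto a→11
  11='cba' goto b→12
  12='cbab' goto b→13
  13='cbabb' goto ·  [P2 ends]
  14='ab' goto b→15
  15='abb' goto ·  [P3 ends]
  16='ca' goto c→17
  17='cac' goto d→18
  18='cacd' goto ·  [P4 ends]

BFS fail/out derivation:
  fail(1) 'a': from fail(0)=0 chase 'a': 0 ⇒ 0;  out=∅∪out(0)=∅
  fail(4) 'd': from fail(0)=0 chase 'd': 0 ⇒ 0;  out=∅∪out(0)=∅
  fail(9) 'c': from fail(0)=0 chase 'c': 0 ⇒ 0;  out=∅∪out(0)=∅
  fail(2) 'ad': from fail(1)=0 chase 'd': 0 ⇒ 4;  out=∅∪out(4)=∅
  fail(5) 'dc': from fail(4)=0 chase 'c': 0 ⇒ 9;  out=∅∪out(9)=∅
  fail(10) 'cb': from fail(9)=0 chase 'b': 0 ⇒ 0;  out=∅∪out(0)=∅
  fail(14) 'ab': from fail(1)=0 chase 'b': 0 ⇒ 0;  out=∅∪out(0)=∅
  fail(16) 'ca': from fail(9)=0 chase 'a': 0 ⇒ 1;  out=∅∪out(1)=∅
  fail(3) 'ada': from fail(2)=4 chase 'a': 4→0 ⇒ 1;  out={0}∪out(1)={0}
  fail(6) 'dca': from fail(5)=9 chase 'a': 9 ⇒ 16;  out=∅∪out(16)=∅
  fail(11) 'cba': from fail(10)=0 chase 'a': 0 ⇒ 1;  out=∅∪out(1)=∅
  fail(15) 'abb': from fail(14)=0 chase 'b': 0 ⇒ 0;  out={3}∪out(0)={3}
  fail(17) 'cac': from fail(16)=1 chase 'c': 1→0 ⇒ 9;  out=∅∪out(9)=∅
  fail(7) 'dcac': from fail(6)=16 chase 'c': 16 ⇒ 17;  out=∅∪out(17)=∅
  fail(12) 'cbab': from fail(11)=1 chase 'b': 1 ⇒ 14;  out=∅∪out(14)=∅
  fail(18) 'cacd': from fail(17)=9 chase 'd': 9→0 ⇒ 4;  out={4}∪out(4)={4}
  fail(8) 'dcacd': from fail(7)=17 chase 'd': 17 ⇒ 18;  out={1}∪out(18)={1,4}
  fail(13) 'cbabb': from fail(12)=14 chase 'b': 14 ⇒ 15;  out={2}∪out(15)={2,3}

Run:
pos 0 'a': at 1
pos 1 'b': at 14
pos 2 'b': at 15  ** P3@[0:2]
pos 3 'd': at 4 (via fail)
pos 4 'c': at 5
pos 5 'd': at 4 (via fail)
pos 6 'c': at 5
pos 7 'a': at 6
pos 8 'c': at 7
pos 9 'd': at 8  ** P1@[5:9],P4@[6:9]
pos 10 'b': at 0 (via fail)
pos 11 'd': at 4
pos 12 'b': at 0 (via fail)
pos 13 'a': at 1
pos 14 'b': at 14
pos 15 'b': at 15  ** P3@[13:15]
pos 16 'd': at 4 (via fail)
pos 17 'c': at 5
pos 18 'a': at 6
pos 19 'c': at 7
pos 20 'd': at 8  ** P1@[16:20],P4@[17:20]
pos 21 'd': at 4 (via fail)
pos 22 'a': at 1 (via fail)
pos 23 'b': at 14
pos 24 'b': at 15  ** P3@[22:24]
pos 25 'b': at 0 (via fail)
pos 26 'a': at 1
pos 27 'd': at 2
pos 28 'c': at 5 (via fail)
pos 29 'c': at 9 (via fail)
pos 30 'b': at 10
pos 31 'a': at 11
pos 32 'b': at 12
pos 33 'b': at 13  ** P2@[29:33],P3@[31:33]
pos 34 'a': at 1 (via fail)
pos 35 'b': at 14
pos 36 'b': at 15  ** P3@[34:36]
pos 37 'c': at 9 (via fail)
pos 38 'a': at 16
pos 39 'c': at 17
pos 40 'd': at 18  ** P4@[37:40]
pos 41 'c': at 5 (via fail)
pos 42 'a': at 6
pos 43 'c': at 7
pos 44 'd': at 8  ** P1@[40:44],P4@[41:44]
pos 45 'a': at 1 (via fail)
pos 46 'b': at 14
pos 47 'd': at 4 (via fail)
pos 48 'a': at 1 (via fail)
pos 49 'a': at 1 (via fail)
pos 50 'b': at 14
pos 51 'b': at 15  ** P3@[49:51]
pos 52 'd': at 4 (via fail)
pos 53 'c': at 5
pos 54 'a': at 6
pos 55 'c': at 7
pos 56 'd': at 8  ** P1@[52:56],P4@[53:56]
pos 57 'b': at 0 (via fail)
pos 58 'a': at 1
pos 59 'a': at 1 (via fail)
pos 60 'c': at 9 (via fail)
pos 61 'c': at 9 (via fail)
pos 62 'b': at 10
pos 63 'a': at 11
pos 64 'b': at 12
pos 65 'b': at 13  ** P2@[61:65],P3@[63:65]
pos 66 'b': at 0 (via fail)
pos 67 'd': at 4
pos 68 'a': at 1 (via fail)
pos 69 'b': at 14
pos 70 'b': at 15  ** P3@[68:70]
pos 71 'd': at 4 (via fail)
pos 72 'c': at 5
pos 73 'c': at 9 (via fail)
pos 74 'c': at 9 (via fail)
pos 75 'a': at 16
pos 76 'd': at 2 (via fail)
pos 77 'b': at 0 (via fail)

All matches (sorted): [[2,3],[9,1],[9,4],[15,3],[20,1],[20,4],[24,3],[33,2],[33,3],[36,3],[40,4],[44,1],[44,4],[51,3],[56,1],[56,4],[65,2],[65,3],[70,3]]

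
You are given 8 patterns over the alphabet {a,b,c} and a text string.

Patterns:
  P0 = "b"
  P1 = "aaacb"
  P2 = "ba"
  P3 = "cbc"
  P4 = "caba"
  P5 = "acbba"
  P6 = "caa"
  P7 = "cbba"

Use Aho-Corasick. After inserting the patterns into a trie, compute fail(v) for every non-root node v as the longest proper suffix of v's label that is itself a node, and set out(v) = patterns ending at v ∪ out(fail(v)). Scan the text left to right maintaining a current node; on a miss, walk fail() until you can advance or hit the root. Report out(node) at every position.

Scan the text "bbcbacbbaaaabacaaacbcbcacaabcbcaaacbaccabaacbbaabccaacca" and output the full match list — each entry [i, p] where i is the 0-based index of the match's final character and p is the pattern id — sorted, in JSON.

Construct AC machine:
Trie (insert patterns):
  0='ε' goto a→2 b→1 c→8
  1='b' goto a→7  [P0 ends]
  2='a' goto a→3 c→14
  3='aa' goto a→4
  4='aaa' goto c→5
  5='aaac' goto b→6
  6='aaacb' goto ·  [P1 ends]
  7='ba' goto ·  [P2 ends]
  8='c' goto a→11 b→9
  9='cb' goto b→19 c→10
  10='cbc' goto ·  [P3 ends]
  11='ca' goto a→18 b→12
  12='cab' goto a→13
  13='caba' goto ·  [P4 ends]
  14='ac' goto b→15
  15='acb' goto b→16
  16='acbb' goto a→17
  17='acbba' goto ·  [P5 ends]
  18='caa' goto ·  [P6 ends]
  19='cbb' goto a→20
  20='cbba' goto ·  [P7 ends]

BFS fail/out derivation:
  fail(1) 'b': from fail(0)=0 chase 'b': 0 ⇒ 0;  out={0}∪out(0)={0}
  fail(2) 'a': from fail(0)=0 chase 'a': 0 ⇒ 0;  out=∅∪out(0)=∅
  fail(8) 'c': from fail(0)=0 chase 'c': 0 ⇒ 0;  out=∅∪out(0)=∅
  fail(3) 'aa': from fail(2)=0 chase 'a': 0 ⇒ 2;  out=∅∪out(2)=∅
  fail(7) 'ba': from fail(1)=0 chase 'a': 0 ⇒ 2;  out={2}∪out(2)={2}
  fail(9) 'cb': from fail(8)=0 chase 'b': 0 ⇒ 1;  out=∅∪out(1)={0}
  fail(11) 'ca': from fail(8)=0 chase 'a': 0 ⇒ 2;  out=∅∪out(2)=∅
  fail(14) 'ac': from fail(2)=0 chase 'c': 0 ⇒ 8;  out=∅∪out(8)=∅
  fail(4) 'aaa': from fail(3)=2 chase 'a': 2 ⇒ 3;  out=∅∪out(3)=∅
  fail(10) 'cbc': from fail(9)=1 chase 'c': 1→0 ⇒ 8;  out={3}∪out(8)={3}
  fail(12) 'cab': from fail(11)=2 chase 'b': 2→0 ⇒ 1;  out=∅∪out(1)={0}
  fail(15) 'acb': from fail(14)=8 chase 'b': 8 ⇒ 9;  out=∅∪out(9)={0}
  fail(18) 'caa': from fail(11)=2 chase 'a': 2 ⇒ 3;  out={6}∪out(3)={6}
  fail(19) 'cbb': from fail(9)=1 chase 'b': 1→0 ⇒ 1;  out=∅∪out(1)={0}
  fail(5) 'aaac': from fail(4)=3 chase 'c': 3→2 ⇒ 14;  out=∅∪out(14)=∅
  fail(13) 'caba': from fail(12)=1 chase 'a': 1 ⇒ 7;  out={4}∪out(7)={2,4}
  fail(16) 'acbb': from fail(15)=9 chase 'b': 9 ⇒ 19;  out=∅∪out(19)={0}
  fail(20) 'cbba': from fail(19)=1 chase 'a': 1 ⇒ 7;  out={7}∪out(7)={2,7}
  fail(6) 'aaacb': from fail(5)=14 chase 'b': 14 ⇒ 15;  out={1}∪out(15)={0,1}
  fail(17) 'acbba': from fail(16)=19 chase 'a': 19 ⇒ 20;  out={5}∪out(20)={2,5,7}

Scan:
i=0 'b': node 0→1  emit P0@[0:0]
i=1 'b': node 1→1 (via fail)  emit P0@[1:1]
i=2 'c': node 1→8 (via fail)
i=3 'b': node 8→9  emit P0@[3:3]
i=4 'a': node 9→7 (via fail)  emit P2@[3:4]
i=5 'c': node 7→14 (via fail)
i=6 'b': node 14→15  emit P0@[6:6]
i=7 'b': node 15→16  emit P0@[7:7]
i=8 'a': node 16→17  emit P2@[7:8],P5@[4:8],P7@[5:8]
i=9 'a': node 17→3 (via fail)
i=10 'a': node 3→4
i=11 'a': node 4→4 (via fail)
i=12 'b': node 4→1 (via fail)  emit P0@[12:12]
i=13 'a': node 1→7  emit P2@[12:13]
i=14 'c': node 7→14 (via fail)
i=15 'a': node 14→11 (via fail)
i=16 'a': node 11→18  emit P6@[14:16]
i=17 'a': node 18→4 (via fail)
i=18 'c': node 4→5
i=19 'b': node 5→6  emit P0@[19:19],P1@[15:19]
i=20 'c': node 6→10 (via fail)  emit P3@[18:20]
i=21 'b': node 10→9 (via fail)  emit P0@[21:21]
i=22 'c': node 9→10  emit P3@[20:22]
i=23 'a': node 10→11 (via fail)
i=24 'c': node 11→14 (via fail)
i=25 'a': node 14→11 (via fail)
i=26 'a': node 11→18  emit P6@[24:26]
i=27 'b': node 18→1 (via fail)  emit P0@[27:27]
i=28 'c': node 1→8 (via fail)
i=29 'b': node 8→9  emit P0@[29:29]
i=30 'c': node 9→10  emit P3@[28:30]
i=31 'a': node 10→11 (via fail)
i=32 'a': node 11→18  emit P6@[30:32]
i=33 'a': node 18→4 (via fail)
i=34 'c': node 4→5
i=35 'b': node 5→6  emit P0@[35:35],P1@[31:35]
i=36 'a': node 6→7 (via fail)  emit P2@[35:36]
i=37 'c': node 7→14 (via fail)
i=38 'c': node 14→8 (via fail)
i=39 'a': node 8→11
i=40 'b': node 11→12  emit P0@[40:40]
i=41 'a': node 12→13  emit P2@[40:41],P4@[38:41]
i=42 'a': node 13→3 (via fail)
i=43 'c': node 3→14 (via fail)
i=44 'b': node 14→15  emit P0@[44:44]
i=45 'b': node 15→16  emit P0@[45:45]
i=46 'a': node 16→17  emit P2@[45:46],P5@[42:46],P7@[43:46]
i=47 'a': node 17→3 (via fail)
i=48 'b': node 3→1 (via fail)  emit P0@[48:48]
i=49 'c': node 1→8 (via fail)
i=50 'c': node 8→8 (via fail)
i=51 'a': node 8→11
i=52 'a': node 11→18  emit P6@[50:52]
i=53 'c': node 18→14 (via fail)
i=54 'c': node 14→8 (via fail)
i=55 'a': node 8→11

Matches: [[0,0],[1,0],[3,0],[4,2],[6,0],[7,0],[8,2],[8,5],[8,7],[12,0],[13,2],[16,6],[19,0],[19,1],[20,3],[21,0],[22,3],[26,6],[27,0],[29,0],[30,3],[32,6],[35,0],[35,1],[36,2],[40,0],[41,2],[41,4],[44,0],[45,0],[46,2],[46,5],[46,7],[48,0],[52,6]]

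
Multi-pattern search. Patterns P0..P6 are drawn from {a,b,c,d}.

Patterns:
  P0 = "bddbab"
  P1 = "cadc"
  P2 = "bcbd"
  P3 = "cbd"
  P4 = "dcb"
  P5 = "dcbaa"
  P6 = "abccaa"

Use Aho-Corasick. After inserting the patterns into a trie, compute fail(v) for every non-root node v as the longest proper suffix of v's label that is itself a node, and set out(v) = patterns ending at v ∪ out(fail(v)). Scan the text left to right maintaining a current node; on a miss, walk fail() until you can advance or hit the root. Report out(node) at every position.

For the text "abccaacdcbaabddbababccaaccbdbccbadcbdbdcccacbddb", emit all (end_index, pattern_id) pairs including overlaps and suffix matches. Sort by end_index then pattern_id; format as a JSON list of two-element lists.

Build automaton:
Trie nodes:
  n0 'ε': a→21 b→1 c→7 d→16
  n1 'b': c→11 d→2
  n2 'bd': d→3
  n3 'bdd': b→4
  n4 'bddb': a→5
  n5 'bddba': b→6
  n6 'bddbab': ·  [P0 ends]
  n7 'c': a→8 b→14
  n8 'ca': d→9
  n9 'cad': c→10
  n10 'cadc': ·  [P1 ends]
  n11 'bc': b→12
  n12 'bcb': d→13
  n13 'bcbd': ·  [P2 ends]
  n14 'cb': d→15
  n15 'cbd': ·  [P3 ends]
  n16 'd': c→17
  n17 'dc': b→18
  n18 'dcb': a→19  [P4 ends]
  n19 'dcba': a→20
  n20 'dcbaa': ·  [P5 ends]
  n21 'a': b→22
  n22 'ab': c→23
  n23 'abc': c→24
  n24 'abcc': a→25
  n25 'abcca': a→26
  n26 'abccaa': ·  [P6 ends]

BFS fail/out derivation:
  fail(1) 'b': from fail(0)=0 chase 'b': 0 ⇒ 0;  out=∅∪out(0)=∅
  fail(7) 'c': from fail(0)=0 chase 'c': 0 ⇒ 0;  out=∅∪out(0)=∅
  fail(16) 'd': from fail(0)=0 chase 'd': 0 ⇒ 0;  out=∅∪out(0)=∅
  fail(21) 'a': from fail(0)=0 chase 'a': 0 ⇒ 0;  out=∅∪out(0)=∅
  fail(2) 'bd': from fail(1)=0 chase 'd': 0 ⇒ 16;  out=∅∪out(16)=∅
  fail(8) 'ca': from fail(7)=0 chase 'a': 0 ⇒ 21;  out=∅∪out(21)=∅
  fail(11) 'bc': from fail(1)=0 chase 'c': 0 ⇒ 7;  out=∅∪out(7)=∅
  fail(14) 'cb': from fail(7)=0 chase 'b': 0 ⇒ 1;  out=∅∪out(1)=∅
  fail(17) 'dc': from fail(16)=0 chase 'c': 0 ⇒ 7;  out=∅∪out(7)=∅
  fail(22) 'ab': from fail(21)=0 chase 'b': 0 ⇒ 1;  out=∅∪out(1)=∅
  fail(3) 'bdd': from fail(2)=16 chase 'd': 16→0 ⇒ 16;  out=∅∪out(16)=∅
  fail(9) 'cad': from fail(8)=21 chase 'd': 21→0 ⇒ 16;  out=∅∪out(16)=∅
  fail(12) 'bcb': from fail(11)=7 chase 'b': 7 ⇒ 14;  out=∅∪out(14)=∅
  fail(15) 'cbd': from fail(14)=1 chase 'd': 1 ⇒ 2;  out={3}∪out(2)={3}
  fail(18) 'dcb': from fail(17)=7 chase 'b': 7 ⇒ 14;  out={4}∪out(14)={4}
  fail(23) 'abc': from fail(22)=1 chase 'c': 1 ⇒ 11;  out=∅∪out(11)=∅
  fail(4) 'bddb': from fail(3)=16 chase 'b': 16→0 ⇒ 1;  out=∅∪out(1)=∅
  fail(10) 'cadc': from fail(9)=16 chase 'c': 16 ⇒ 17;  out={1}∪out(17)={1}
  fail(13) 'bcbd': from fail(12)=14 chase 'd': 14 ⇒ 15;  out={2}∪out(15)={2,3}
  fail(19) 'dcba': from fail(18)=14 chase 'a': 14→1→0 ⇒ 21;  out=∅∪out(21)=∅
  fail(24) 'abcc': from fail(23)=11 chase 'c': 11→7→0 ⇒ 7;  out=∅∪out(7)=∅
  fail(5) 'bddba': from fail(4)=1 chase 'a': 1→0 ⇒ 21;  out=∅∪out(21)=∅
  fail(20) 'dcbaa': from fail(19)=21 chase 'a': 21→0 ⇒ 21;  out={5}∪out(21)={5}
  fail(25) 'abcca': from fail(24)=7 chase 'a': 7 ⇒ 8;  out=∅∪out(8)=∅
  fail(6) 'bddbab': from fail(5)=21 chase 'b': 21 ⇒ 22;  out={0}∪out(22)={0}
  fail(26) 'abccaa': from fail(25)=8 chase 'a': 8→21→0 ⇒ 21;  out={6}∪out(21)={6}

Run:
[0] read 'a'  n0⇒n21
[1] read 'b'  n21⇒n22
[2] read 'c'  n22⇒n23
[3] read 'c'  n23⇒n24
[4] read 'a'  n24⇒n25
[5] read 'a'  n25⇒n26  ** P6@[0:5]
[6] read 'c'  n26⇒n7 (via fail)
[7] read 'd'  n7⇒n16 (via fail)
[8] read 'c'  n16⇒n17
[9] read 'b'  n17⇒n18  ** P4@[7:9]
[10] read 'a'  n18⇒n19
[11] read 'a'  n19⇒n20  ** P5@[7:11]
[12] read 'b'  n20⇒n22 (via fail)
[13] read 'd'  n22⇒n2 (via fail)
[14] read 'd'  n2⇒n3
[15] read 'b'  n3⇒n4
[16] read 'a'  n4⇒n5
[17] read 'b'  n5⇒n6  ** P0@[12:17]
[18] read 'a'  n6⇒n21 (via fail)
[19] read 'b'  n21⇒n22
[20] read 'c'  n22⇒n23
[21] read 'c'  n23⇒n24
[22] read 'a'  n24⇒n25
[23] read 'a'  n25⇒n26  ** P6@[18:23]
[24] read 'c'  n26⇒n7 (via fail)
[25] read 'c'  n7⇒n7 (via fail)
[26] read 'b'  n7⇒n14
[27] read 'd'  n14⇒n15  ** P3@[25:27]
[28] read 'b'  n15⇒n1 (via fail)
[29] read 'c'  n1⇒n11
[30] read 'c'  n11⇒n7 (via fail)
[31] read 'b'  n7⇒n14
[32] read 'a'  n14⇒n21 (via fail)
[33] read 'd'  n21⇒n16 (via fail)
[34] read 'c'  n16⇒n17
[35] read 'b'  n17⇒n18  ** P4@[33:35]
[36] read 'd'  n18⇒n15 (via fail)  ** P3@[34:36]
[37] read 'b'  n15⇒n1 (via fail)
[38] read 'd'  n1⇒n2
[39] read 'c'  n2⇒n17 (via fail)
[40] read 'c'  n17⇒n7 (via fail)
[41] read 'c'  n7⇒n7 (via fail)
[42] read 'a'  n7⇒n8
[43] read 'c'  n8⇒n7 (via fail)
[44] read 'b'  n7⇒n14
[45] read 'd'  n14⇒n15  ** P3@[43:45]
[46] read 'd'  n15⇒n3 (via fail)
[47] read 'b'  n3⇒n4

Result: [[5,6],[9,4],[11,5],[17,0],[23,6],[27,3],[35,4],[36,3],[45,3]]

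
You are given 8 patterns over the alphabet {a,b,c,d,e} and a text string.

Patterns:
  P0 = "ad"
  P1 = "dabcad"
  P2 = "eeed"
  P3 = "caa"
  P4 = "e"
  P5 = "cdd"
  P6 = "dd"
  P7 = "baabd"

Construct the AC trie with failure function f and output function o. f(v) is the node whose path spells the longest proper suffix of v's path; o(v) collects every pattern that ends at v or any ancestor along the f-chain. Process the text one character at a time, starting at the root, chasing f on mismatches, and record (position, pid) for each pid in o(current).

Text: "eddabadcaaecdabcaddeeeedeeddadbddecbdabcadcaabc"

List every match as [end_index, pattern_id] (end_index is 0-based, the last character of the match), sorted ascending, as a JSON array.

Build:
Trie (insert patterns):
  0='ε' goto a→1 b→19 c→13 d→3 e→9
  1='a' goto d→2
  2='ad' goto ·  ←P0
  3='d' goto a→4 d→18
  4='da' goto b→5
  5='dab' goto c→6
  6='dabc' goto a→7
  7='dabca' goto d→8
  8='dabcad' goto ·  ←P1
  9='e' goto e→10  ←P4
  10='ee' goto e→11
  11='eee' goto d→12
  12='eeed' goto ·  ←P2
  13='c' goto a→14 d→16
  14='ca' goto a→15
  15='caa' goto ·  ←P3
  16='cd' goto d→17
  17='cdd' goto ·  ←P5
  18='dd' goto ·  ←P6
  19='b' goto a→20
  20='ba' goto a→21
  21='baa' goto b→22
  22='baab' goto d→23
  23='baabd' goto ·  ←P7

BFS fail/out derivation:
  n1('a'): parent n0 fail=0; on 'a' 0 → fail=0;  out ∅∪∅=∅
  n3('d'): parent n0 fail=0; on 'd' 0 → fail=0;  out ∅∪∅=∅
  n9('e'): parent n0 fail=0; on 'e' 0 → fail=0;  out {4}∪∅={4}
  n13('c'): parent n0 fail=0; on 'c' 0 → fail=0;  out ∅∪∅=∅
  n19('b'): parent n0 fail=0; on 'b' 0 → fail=0;  out ∅∪∅=∅
  n2('ad'): parent n1 fail=0; on 'd' 0 → fail=3;  out {0}∪∅={0}
  n4('da'): parent n3 fail=0; on 'a' 0 → fail=1;  out ∅∪∅=∅
  n10('ee'): parent n9 fail=0; on 'e' 0 → fail=9;  out ∅∪{4}={4}
  n14('ca'): parent n13 fail=0; on 'a' 0 → fail=1;  out ∅∪∅=∅
  n16('cd'): parent n13 fail=0; on 'd' 0 → fail=3;  out ∅∪∅=∅
  n18('dd'): parent n3 fail=0; on 'd' 0 → fail=3;  out {6}∪∅={6}
  n20('ba'): parent n19 fail=0; on 'a' 0 → fail=1;  out ∅∪∅=∅
  n5('dab'): parent n4 fail=1; on 'b' 1→0 → fail=19;  out ∅∪∅=∅
  n11('eee'): parent n10 fail=9; on 'e' 9 → fail=10;  out ∅∪{4}={4}
  n15('caa'): parent n14 fail=1; on 'a' 1→0 → fail=1;  out {3}∪∅={3}
  n17('cdd'): parent n16 fail=3; on 'd' 3 → fail=18;  out {5}∪{6}={5,6}
  n21('baa'): parent n20 fail=1; on 'a' 1→0 → fail=1;  out ∅∪∅=∅
  n6('dabc'): parent n5 fail=19; on 'c' 19→0 → fail=13;  out ∅∪∅=∅
  n12('eeed'): parent n11 fail=10; on 'd' 10→9→0 → fail=3;  out {2}∪∅={2}
  n22('baab'): parent n21 fail=1; on 'b' 1→0 → fail=19;  out ∅∪∅=∅
  n7('dabca'): parent n6 fail=13; on 'a' 13 → fail=14;  out ∅∪∅=∅
  n23('baabd'): parent n22 fail=19; on 'd' 19→0 → fail=3;  out {7}∪∅={7}
  n8('dabcad'): parent n7 fail=14; on 'd' 14→1 → fail=2;  out {1}∪{0}={0,1}

Run:
pos 0 'e': at 9  ** P4@[0:0]
pos 1 'd': at 3 (fail-walked)
pos 2 'd': at 18  ** P6@[1:2]
pos 3 'a': at 4 (fail-walked)
pos 4 'b': at 5
pos 5 'a': at 20 (fail-walked)
pos 6 'd': at 2 (fail-walked)  ** P0@[5:6]
pos 7 'c': at 13 (fail-walked)
pos 8 'a': at 14
pos 9 'a': at 15  ** P3@[7:9]
pos 10 'e': at 9 (fail-walked)  ** P4@[10:10]
pos 11 'c': at 13 (fail-walked)
pos 12 'd': at 16
pos 13 'a': at 4 (fail-walked)
pos 14 'b': at 5
pos 15 'c': at 6
pos 16 'a': at 7
pos 17 'd': at 8  ** P0@[16:17],P1@[12:17]
pos 18 'd': at 18 (fail-walked)  ** P6@[17:18]
pos 19 'e': at 9 (fail-walked)  ** P4@[19:19]
pos 20 'e': at 10  ** P4@[20:20]
pos 21 'e': at 11  ** P4@[21:21]
pos 22 'e': at 11 (fail-walked)  ** P4@[22:22]
pos 23 'd': at 12  ** P2@[20:23]
pos 24 'e': at 9 (fail-walked)  ** P4@[24:24]
pos 25 'e': at 10  ** P4@[25:25]
pos 26 'd': at 3 (fail-walked)
pos 27 'd': at 18  ** P6@[26:27]
pos 28 'a': at 4 (fail-walked)
pos 29 'd': at 2 (fail-walked)  ** P0@[28:29]
pos 30 'b': at 19 (fail-walked)
pos 31 'd': at 3 (fail-walked)
pos 32 'd': at 18  ** P6@[31:32]
pos 33 'e': at 9 (fail-walked)  ** P4@[33:33]
pos 34 'c': at 13 (fail-walked)
pos 35 'b': at 19 (fail-walked)
pos 36 'd': at 3 (fail-walked)
pos 37 'a': at 4
pos 38 'b': at 5
pos 39 'c': at 6
pos 40 'a': at 7
pos 41 'd': at 8  ** P0@[40:41],P1@[36:41]
pos 42 'c': at 13 (fail-walked)
pos 43 'a': at 14
pos 44 'a': at 15  ** P3@[42:44]
pos 45 'b': at 19 (fail-walked)
pos 46 'c': at 13 (fail-walked)

All matches (sorted): [[0,4],[2,6],[6,0],[9,3],[10,4],[17,0],[17,1],[18,6],[19,4],[20,4],[21,4],[22,4],[23,2],[24,4],[25,4],[27,6],[29,0],[32,6],[33,4],[41,0],[41,1],[44,3]]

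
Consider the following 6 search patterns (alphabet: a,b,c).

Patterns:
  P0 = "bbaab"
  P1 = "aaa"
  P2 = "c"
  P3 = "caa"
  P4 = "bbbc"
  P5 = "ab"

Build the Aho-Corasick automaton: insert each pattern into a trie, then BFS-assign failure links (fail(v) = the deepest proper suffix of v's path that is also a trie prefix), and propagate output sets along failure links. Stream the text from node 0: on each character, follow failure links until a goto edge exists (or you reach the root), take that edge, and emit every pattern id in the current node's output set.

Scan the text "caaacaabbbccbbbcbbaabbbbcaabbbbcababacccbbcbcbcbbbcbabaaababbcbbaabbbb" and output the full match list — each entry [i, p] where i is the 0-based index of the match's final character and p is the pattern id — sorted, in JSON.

Construct AC machine:
Trie nodes:
  0='ε' goto a→6 b→1 c→9
  1='b' goto b→2
  2='bb' goto a→3 b→12
  3='bba' goto a→4
  4='bbaa' goto b→5
  5='bbaab' goto ·  [P0 ends]
  6='a' goto a→7 b→14
  7='aa' goto a→8
  8='aaa' goto ·  [P1 ends]
  9='c' goto a→10  [P2 ends]
  10='ca' goto a→11
  11='caa' goto ·  [P3 ends]
  12='bbb' goto c→13
  13='bbbc' goto ·  [P4 ends]
  14='ab' goto ·  [P5 ends]

Failure links (BFS by depth):
  fail(1) 'b': from fail(0)=0 chase 'b': 0 ⇒ 0;  out=∅∪out(0)=∅
  fail(6) 'a': from fail(0)=0 chase 'a': 0 ⇒ 0;  out=∅∪out(0)=∅
  fail(9) 'c': from fail(0)=0 chase 'c': 0 ⇒ 0;  out={2}∪out(0)={2}
  fail(2) 'bb': from fail(1)=0 chase 'b': 0 ⇒ 1;  out=∅∪out(1)=∅
  fail(7) 'aa': from fail(6)=0 chase 'a': 0 ⇒ 6;  out=∅∪out(6)=∅
  fail(10) 'ca': from fail(9)=0 chase 'a': 0 ⇒ 6;  out=∅∪out(6)=∅
  fail(14) 'ab': from fail(6)=0 chase 'b': 0 ⇒ 1;  out={5}∪out(1)={5}
  fail(3) 'bba': from fail(2)=1 chase 'a': 1→0 ⇒ 6;  out=∅∪out(6)=∅
  fail(8) 'aaa': from fail(7)=6 chase 'a': 6 ⇒ 7;  out={1}∪out(7)={1}
  fail(11) 'caa': from fail(10)=6 chase 'a': 6 ⇒ 7;  out={3}∪out(7)={3}
  fail(12) 'bbb': from fail(2)=1 chase 'b': 1 ⇒ 2;  out=∅∪out(2)=∅
  fail(4) 'bbaa': from fail(3)=6 chase 'a': 6 ⇒ 7;  out=∅∪out(7)=∅
  fail(13) 'bbbc': from fail(12)=2 chase 'c': 2→1→0 ⇒ 9;  out={4}∪out(9)={2,4}
  fail(5) 'bbaab': from fail(4)=7 chase 'b': 7→6 ⇒ 14;  out={0}∪out(14)={0,5}

Run:
i=0 'c': node 0→9  → match P2@[0:0]
i=1 'a': node 9→10
i=2 'a': node 10→11  → match P3@[0:2]
i=3 'a': node 11→8 ·f  → match P1@[1:3]
i=4 'c': node 8→9 ·f  → match P2@[4:4]
i=5 'a': node 9→10
i=6 'a': node 10→11  → match P3@[4:6]
i=7 'b': node 11→14 ·f  → match P5@[6:7]
i=8 'b': node 14→2 ·f
i=9 'b': node 2→12
i=10 'c': node 12→13  → match P2@[10:10],P4@[7:10]
i=11 'c': node 13→9 ·f  → match P2@[11:11]
i=12 'b': node 9→1 ·f
i=13 'b': node 1→2
i=14 'b': node 2→12
i=15 'c': node 12→13  → match P2@[15:15],P4@[12:15]
i=16 'b': node 13→1 ·f
i=17 'b': node 1→2
i=18 'a': node 2→3
i=19 'a': node 3→4
i=20 'b': node 4→5  → match P0@[16:20],P5@[19:20]
i=21 'b': node 5→2 ·f
i=22 'b': node 2→12
i=23 'b': node 12→12 ·f
i=24 'c': node 12→13  → match P2@[24:24],P4@[21:24]
i=25 'a': node 13→10 ·f
i=26 'a': node 10→11  → match P3@[24:26]
i=27 'b': node 11→14 ·f  → match P5@[26:27]
i=28 'b': node 14→2 ·f
i=29 'b': node 2→12
i=30 'b': node 12→12 ·f
i=31 'c': node 12→13  → match P2@[31:31],P4@[28:31]
i=32 'a': node 13→10 ·f
i=33 'b': node 10→14 ·f  → match P5@[32:33]
i=34 'a': node 14→6 ·f
i=35 'b': node 6→14  → match P5@[34:35]
i=36 'a': node 14→6 ·f
i=37 'c': node 6→9 ·f  → match P2@[37:37]
i=38 'c': node 9→9 ·f  → match P2@[38:38]
i=39 'c': node 9→9 ·f  → match P2@[39:39]
i=40 'b': node 9→1 ·f
i=41 'b': node 1→2
i=42 'c': node 2→9 ·f  → match P2@[42:42]
i=43 'b': node 9→1 ·f
i=44 'c': node 1→9 ·f  → match P2@[44:44]
i=45 'b': node 9→1 ·f
i=46 'c': node 1→9 ·f  → match P2@[46:46]
i=47 'b': node 9→1 ·f
i=48 'b': node 1→2
i=49 'b': node 2→12
i=50 'c': node 12→13  → match P2@[50:50],P4@[47:50]
i=51 'b': node 13→1 ·f
i=52 'a': node 1→6 ·f
i=53 'b': node 6→14  → match P5@[52:53]
i=54 'a': node 14→6 ·f
i=55 'a': node 6→7
i=56 'a': node 7→8  → match P1@[54:56]
i=57 'b': node 8→14 ·f  → match P5@[56:57]
i=58 'a': node 14→6 ·f
i=59 'b': node 6→14  → match P5@[58:59]
i=60 'b': node 14→2 ·f
i=61 'c': node 2→9 ·f  → match P2@[61:61]
i=62 'b': node 9→1 ·f
i=63 'b': node 1→2
i=64 'a': node 2→3
i=65 'a': node 3→4
i=66 'b': node 4→5  → match P0@[62:66],P5@[65:66]
i=67 'b': node 5→2 ·f
i=68 'b': node 2→12
i=69 'b': node 12→12 ·f

All matches (sorted): [[0,2],[2,3],[3,1],[4,2],[6,3],[7,5],[10,2],[10,4],[11,2],[15,2],[15,4],[20,0],[20,5],[24,2],[24,4],[26,3],[27,5],[31,2],[31,4],[33,5],[35,5],[37,2],[38,2],[39,2],[42,2],[44,2],[46,2],[50,2],[50,4],[53,5],[56,1],[57,5],[59,5],[61,2],[66,0],[66,5]]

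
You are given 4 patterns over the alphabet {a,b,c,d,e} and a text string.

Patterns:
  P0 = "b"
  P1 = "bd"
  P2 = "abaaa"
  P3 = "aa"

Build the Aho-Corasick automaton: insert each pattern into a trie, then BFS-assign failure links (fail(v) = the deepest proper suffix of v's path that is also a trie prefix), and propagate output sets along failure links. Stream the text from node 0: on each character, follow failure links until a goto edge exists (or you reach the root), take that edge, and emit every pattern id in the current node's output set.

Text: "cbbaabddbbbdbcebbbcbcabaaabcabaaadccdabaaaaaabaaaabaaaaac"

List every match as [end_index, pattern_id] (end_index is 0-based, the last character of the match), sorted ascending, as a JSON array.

Build automaton:
Trie nodes:
  0='ε' goto a→3 b→1
  1='b' goto d→2  ←P0
  2='bd' goto ·  ←P1
  3='a' goto a→8 b→4
  4='ab' goto a→5
  5='aba' goto a→6
  6='abaa' goto a→7
  7='abaaa' goto ·  ←P2
  8='aa' goto ·  ←P3

BFS fail/out derivation:
  fail(1) 'b': from fail(0)=0 chase 'b': 0 ⇒ 0;  out={0}∪out(0)={0}
  fail(3) 'a': from fail(0)=0 chase 'a': 0 ⇒ 0;  out=∅∪out(0)=∅
  fail(2) 'bd': from fail(1)=0 chase 'd': 0 ⇒ 0;  out={1}∪out(0)={1}
  fail(4) 'ab': from fail(3)=0 chase 'b': 0 ⇒ 1;  out=∅∪out(1)={0}
  fail(8) 'aa': from fail(3)=0 chase 'a': 0 ⇒ 3;  out={3}∪out(3)={3}
  fail(5) 'aba': from fail(4)=1 chase 'a': 1→0 ⇒ 3;  out=∅∪out(3)=∅
  fail(6) 'abaa': from fail(5)=3 chase 'a': 3 ⇒ 8;  out=∅∪out(8)={3}
  fail(7) 'abaaa': from fail(6)=8 chase 'a': 8→3 ⇒ 8;  out={2}∪out(8)={2,3}

Run:
i=0 'c': node 0→0
i=1 'b': node 0→1  ** P0@[1:1]
i=2 'b': node 1→1 ·f  ** P0@[2:2]
i=3 'a': node 1→3 ·f
i=4 'a': node 3→8  ** P3@[3:4]
i=5 'b': node 8→4 ·f  ** P0@[5:5]
i=6 'd': node 4→2 ·f  ** P1@[5:6]
i=7 'd': node 2→0 ·f
i=8 'b': node 0→1  ** P0@[8:8]
i=9 'b': node 1→1 ·f  ** P0@[9:9]
i=10 'b': node 1→1 ·f  ** P0@[10:10]
i=11 'd': node 1→2  ** P1@[10:11]
i=12 'b': node 2→1 ·f  ** P0@[12:12]
i=13 'c': node 1→0 ·f
i=14 'e': node 0→0
i=15 'b': node 0→1  ** P0@[15:15]
i=16 'b': node 1→1 ·f  ** P0@[16:16]
i=17 'b': node 1→1 ·f  ** P0@[17:17]
i=18 'c': node 1→0 ·f
i=19 'b': node 0→1  ** P0@[19:19]
i=20 'c': node 1→0 ·f
i=21 'a': node 0→3
i=22 'b': node 3→4  ** P0@[22:22]
i=23 'a': node 4→5
i=24 'a': node 5→6  ** P3@[23:24]
i=25 'a': node 6→7  ** P2@[21:25],P3@[24:25]
i=26 'b': node 7→4 ·f  ** P0@[26:26]
i=27 'c': node 4→0 ·f
i=28 'a': node 0→3
i=29 'b': node 3→4  ** P0@[29:29]
i=30 'a': node 4→5
i=31 'a': node 5→6  ** P3@[30:31]
i=32 'a': node 6→7  ** P2@[28:32],P3@[31:32]
i=33 'd': node 7→0 ·f
i=34 'c': node 0→0
i=35 'c': node 0→0
i=36 'd': node 0→0
i=37 'a': node 0→3
i=38 'b': node 3→4  ** P0@[38:38]
i=39 'a': node 4→5
i=40 'a': node 5→6  ** P3@[39:40]
i=41 'a': node 6→7  ** P2@[37:41],P3@[40:41]
i=42 'a': node 7→8 ·f  ** P3@[41:42]
i=43 'a': node 8→8 ·f  ** P3@[42:43]
i=44 'a': node 8→8 ·f  ** P3@[43:44]
i=45 'b': node 8→4 ·f  ** P0@[45:45]
i=46 'a': node 4→5
i=47 'a': node 5→6  ** P3@[46:47]
i=48 'a': node 6→7  ** P2@[44:48],P3@[47:48]
i=49 'a': node 7→8 ·f  ** P3@[48:49]
i=50 'b': node 8→4 ·f  ** P0@[50:50]
i=51 'a': node 4→5
i=52 'a': node 5→6  ** P3@[51:52]
i=53 'a': node 6→7  ** P2@[49:53],P3@[52:53]
i=54 'a': node 7→8 ·f  ** P3@[53:54]
i=55 'a': node 8→8 ·f  ** P3@[54:55]
i=56 'c': node 8→0 ·f

All matches (sorted): [[1,0],[2,0],[4,3],[5,0],[6,1],[8,0],[9,0],[10,0],[11,1],[12,0],[15,0],[16,0],[17,0],[19,0],[22,0],[24,3],[25,2],[25,3],[26,0],[29,0],[31,3],[32,2],[32,3],[38,0],[40,3],[41,2],[41,3],[42,3],[43,3],[44,3],[45,0],[47,3],[48,2],[48,3],[49,3],[50,0],[52,3],[53,2],[53,3],[54,3],[55,3]]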